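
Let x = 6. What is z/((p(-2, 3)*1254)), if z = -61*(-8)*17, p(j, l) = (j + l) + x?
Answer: 4148/4389 ≈ 0.94509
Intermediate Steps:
p(j, l) = 6 + j + l (p(j, l) = (j + l) + 6 = 6 + j + l)
z = 8296 (z = 488*17 = 8296)
z/((p(-2, 3)*1254)) = 8296/(((6 - 2 + 3)*1254)) = 8296/((7*1254)) = 8296/8778 = 8296*(1/8778) = 4148/4389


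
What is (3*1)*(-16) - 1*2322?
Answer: -2370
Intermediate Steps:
(3*1)*(-16) - 1*2322 = 3*(-16) - 2322 = -48 - 2322 = -2370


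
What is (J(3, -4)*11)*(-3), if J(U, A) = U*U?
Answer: -297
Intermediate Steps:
J(U, A) = U²
(J(3, -4)*11)*(-3) = (3²*11)*(-3) = (9*11)*(-3) = 99*(-3) = -297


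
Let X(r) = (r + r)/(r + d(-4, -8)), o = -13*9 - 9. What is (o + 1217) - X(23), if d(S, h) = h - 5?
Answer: 5432/5 ≈ 1086.4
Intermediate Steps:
d(S, h) = -5 + h
o = -126 (o = -117 - 9 = -126)
X(r) = 2*r/(-13 + r) (X(r) = (r + r)/(r + (-5 - 8)) = (2*r)/(r - 13) = (2*r)/(-13 + r) = 2*r/(-13 + r))
(o + 1217) - X(23) = (-126 + 1217) - 2*23/(-13 + 23) = 1091 - 2*23/10 = 1091 - 1*23/5 = 1091 - 23/5 = 5432/5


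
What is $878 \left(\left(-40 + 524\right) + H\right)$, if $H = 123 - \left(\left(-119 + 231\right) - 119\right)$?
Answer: $539092$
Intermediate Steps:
$H = 130$ ($H = 123 - \left(112 - 119\right) = 123 - -7 = 123 + 7 = 130$)
$878 \left(\left(-40 + 524\right) + H\right) = 878 \left(\left(-40 + 524\right) + 130\right) = 878 \left(484 + 130\right) = 878 \cdot 614 = 539092$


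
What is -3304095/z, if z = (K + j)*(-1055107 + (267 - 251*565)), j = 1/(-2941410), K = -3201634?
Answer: -647913204930/751285399142421157 ≈ -8.6241e-7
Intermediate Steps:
j = -1/2941410 ≈ -3.3997e-7
z = 751285399142421157/196094 (z = (-3201634 - 1/2941410)*(-1055107 + (267 - 251*565)) = -9417318263941*(-1055107 + (267 - 141815))/2941410 = -9417318263941*(-1055107 - 141548)/2941410 = -9417318263941/2941410*(-1196655) = 751285399142421157/196094 ≈ 3.8312e+12)
-3304095/z = -3304095/751285399142421157/196094 = -3304095*196094/751285399142421157 = -647913204930/751285399142421157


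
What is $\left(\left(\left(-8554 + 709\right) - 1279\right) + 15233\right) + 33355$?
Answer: $39464$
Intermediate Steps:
$\left(\left(\left(-8554 + 709\right) - 1279\right) + 15233\right) + 33355 = \left(\left(-7845 - 1279\right) + 15233\right) + 33355 = \left(-9124 + 15233\right) + 33355 = 6109 + 33355 = 39464$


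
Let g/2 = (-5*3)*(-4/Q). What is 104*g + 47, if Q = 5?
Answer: 2543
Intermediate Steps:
g = 24 (g = 2*((-5*3)*(-4/5)) = 2*(-(-60)/5) = 2*(-15*(-4/5)) = 2*12 = 24)
104*g + 47 = 104*24 + 47 = 2496 + 47 = 2543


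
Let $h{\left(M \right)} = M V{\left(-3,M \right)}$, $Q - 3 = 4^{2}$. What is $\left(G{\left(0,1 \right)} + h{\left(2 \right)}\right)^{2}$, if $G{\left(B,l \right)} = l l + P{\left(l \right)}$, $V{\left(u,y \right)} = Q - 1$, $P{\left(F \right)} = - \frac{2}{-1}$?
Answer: $1521$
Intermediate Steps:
$Q = 19$ ($Q = 3 + 4^{2} = 3 + 16 = 19$)
$P{\left(F \right)} = 2$ ($P{\left(F \right)} = \left(-2\right) \left(-1\right) = 2$)
$V{\left(u,y \right)} = 18$ ($V{\left(u,y \right)} = 19 - 1 = 18$)
$h{\left(M \right)} = 18 M$ ($h{\left(M \right)} = M 18 = 18 M$)
$G{\left(B,l \right)} = 2 + l^{2}$ ($G{\left(B,l \right)} = l l + 2 = l^{2} + 2 = 2 + l^{2}$)
$\left(G{\left(0,1 \right)} + h{\left(2 \right)}\right)^{2} = \left(\left(2 + 1^{2}\right) + 18 \cdot 2\right)^{2} = \left(\left(2 + 1\right) + 36\right)^{2} = \left(3 + 36\right)^{2} = 39^{2} = 1521$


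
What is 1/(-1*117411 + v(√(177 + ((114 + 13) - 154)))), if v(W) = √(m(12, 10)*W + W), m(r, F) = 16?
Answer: -1/(117411 - 6^(¼)*√85) ≈ -8.5181e-6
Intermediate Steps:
v(W) = √17*√W (v(W) = √(16*W + W) = √(17*W) = √17*√W)
1/(-1*117411 + v(√(177 + ((114 + 13) - 154)))) = 1/(-1*117411 + √17*√(√(177 + ((114 + 13) - 154)))) = 1/(-117411 + √17*√(√(177 + (127 - 154)))) = 1/(-117411 + √17*√(√(177 - 27))) = 1/(-117411 + √17*√(√150)) = 1/(-117411 + √17*√(5*√6)) = 1/(-117411 + √17*(√5*6^(¼))) = 1/(-117411 + 6^(¼)*√85)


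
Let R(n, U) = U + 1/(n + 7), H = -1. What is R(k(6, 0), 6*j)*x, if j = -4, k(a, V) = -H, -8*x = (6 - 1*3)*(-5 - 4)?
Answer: -5157/64 ≈ -80.578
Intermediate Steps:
x = 27/8 (x = -(6 - 1*3)*(-5 - 4)/8 = -(6 - 3)*(-9)/8 = -3*(-9)/8 = -1/8*(-27) = 27/8 ≈ 3.3750)
k(a, V) = 1 (k(a, V) = -1*(-1) = 1)
R(n, U) = U + 1/(7 + n)
R(k(6, 0), 6*j)*x = ((1 + 7*(6*(-4)) + (6*(-4))*1)/(7 + 1))*(27/8) = ((1 + 7*(-24) - 24*1)/8)*(27/8) = ((1 - 168 - 24)/8)*(27/8) = ((1/8)*(-191))*(27/8) = -191/8*27/8 = -5157/64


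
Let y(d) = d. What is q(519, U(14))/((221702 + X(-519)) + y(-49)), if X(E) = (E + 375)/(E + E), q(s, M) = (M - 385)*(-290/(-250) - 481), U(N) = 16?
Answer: 765788652/958649825 ≈ 0.79882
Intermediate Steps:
q(s, M) = 923692/5 - 11996*M/25 (q(s, M) = (-385 + M)*(-290*(-1/250) - 481) = (-385 + M)*(29/25 - 481) = (-385 + M)*(-11996/25) = 923692/5 - 11996*M/25)
X(E) = (375 + E)/(2*E) (X(E) = (375 + E)/((2*E)) = (375 + E)*(1/(2*E)) = (375 + E)/(2*E))
q(519, U(14))/((221702 + X(-519)) + y(-49)) = (923692/5 - 11996/25*16)/((221702 + (1/2)*(375 - 519)/(-519)) - 49) = (923692/5 - 191936/25)/((221702 + (1/2)*(-1/519)*(-144)) - 49) = 4426524/(25*((221702 + 24/173) - 49)) = 4426524/(25*(38354470/173 - 49)) = 4426524/(25*(38345993/173)) = (4426524/25)*(173/38345993) = 765788652/958649825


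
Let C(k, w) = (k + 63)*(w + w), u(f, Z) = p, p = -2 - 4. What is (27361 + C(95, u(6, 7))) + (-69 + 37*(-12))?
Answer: 24952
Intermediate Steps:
p = -6
u(f, Z) = -6
C(k, w) = 2*w*(63 + k) (C(k, w) = (63 + k)*(2*w) = 2*w*(63 + k))
(27361 + C(95, u(6, 7))) + (-69 + 37*(-12)) = (27361 + 2*(-6)*(63 + 95)) + (-69 + 37*(-12)) = (27361 + 2*(-6)*158) + (-69 - 444) = (27361 - 1896) - 513 = 25465 - 513 = 24952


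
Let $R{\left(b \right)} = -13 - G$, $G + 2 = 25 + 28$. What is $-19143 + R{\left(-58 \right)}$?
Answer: $-19207$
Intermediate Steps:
$G = 51$ ($G = -2 + \left(25 + 28\right) = -2 + 53 = 51$)
$R{\left(b \right)} = -64$ ($R{\left(b \right)} = -13 - 51 = -64$)
$-19143 + R{\left(-58 \right)} = -19143 - 64 = -19207$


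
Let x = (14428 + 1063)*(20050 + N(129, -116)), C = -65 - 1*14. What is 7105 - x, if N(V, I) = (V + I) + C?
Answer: -309565039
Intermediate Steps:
C = -79 (C = -65 - 14 = -79)
N(V, I) = -79 + I + V (N(V, I) = (V + I) - 79 = (I + V) - 79 = -79 + I + V)
x = 309572144 (x = (14428 + 1063)*(20050 + (-79 - 116 + 129)) = 15491*(20050 - 66) = 15491*19984 = 309572144)
7105 - x = 7105 - 1*309572144 = 7105 - 309572144 = -309565039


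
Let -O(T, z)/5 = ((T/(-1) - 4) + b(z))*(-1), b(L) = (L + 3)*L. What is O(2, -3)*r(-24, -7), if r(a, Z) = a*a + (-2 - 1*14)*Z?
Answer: -20640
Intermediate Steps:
b(L) = L*(3 + L) (b(L) = (3 + L)*L = L*(3 + L))
r(a, Z) = a² - 16*Z (r(a, Z) = a² + (-2 - 14)*Z = a² - 16*Z)
O(T, z) = -20 - 5*T + 5*z*(3 + z) (O(T, z) = -5*((T/(-1) - 4) + z*(3 + z))*(-1) = -5*((T*(-1) - 4) + z*(3 + z))*(-1) = -5*((-T - 4) + z*(3 + z))*(-1) = -5*((-4 - T) + z*(3 + z))*(-1) = -5*(-4 - T + z*(3 + z))*(-1) = -5*(4 + T - z*(3 + z)) = -20 - 5*T + 5*z*(3 + z))
O(2, -3)*r(-24, -7) = (-20 - 5*2 + 5*(-3)*(3 - 3))*((-24)² - 16*(-7)) = (-20 - 10 + 5*(-3)*0)*(576 + 112) = (-20 - 10 + 0)*688 = -30*688 = -20640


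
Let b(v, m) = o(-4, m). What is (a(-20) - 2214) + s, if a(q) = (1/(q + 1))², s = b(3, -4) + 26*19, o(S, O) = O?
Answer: -622363/361 ≈ -1724.0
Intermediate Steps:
b(v, m) = m
s = 490 (s = -4 + 26*19 = -4 + 494 = 490)
a(q) = (1 + q)⁻² (a(q) = (1/(1 + q))² = (1 + q)⁻²)
(a(-20) - 2214) + s = ((1 - 20)⁻² - 2214) + 490 = ((-19)⁻² - 2214) + 490 = (1/361 - 2214) + 490 = -799253/361 + 490 = -622363/361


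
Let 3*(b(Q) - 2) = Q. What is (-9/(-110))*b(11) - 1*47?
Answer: -5119/110 ≈ -46.536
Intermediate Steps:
b(Q) = 2 + Q/3
(-9/(-110))*b(11) - 1*47 = (-9/(-110))*(2 + (1/3)*11) - 1*47 = (-9*(-1/110))*(2 + 11/3) - 47 = (9/110)*(17/3) - 47 = 51/110 - 47 = -5119/110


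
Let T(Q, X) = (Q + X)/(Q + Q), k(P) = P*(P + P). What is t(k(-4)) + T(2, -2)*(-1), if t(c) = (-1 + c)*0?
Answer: 0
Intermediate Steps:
k(P) = 2*P² (k(P) = P*(2*P) = 2*P²)
T(Q, X) = (Q + X)/(2*Q) (T(Q, X) = (Q + X)/((2*Q)) = (Q + X)*(1/(2*Q)) = (Q + X)/(2*Q))
t(c) = 0
t(k(-4)) + T(2, -2)*(-1) = 0 + ((½)*(2 - 2)/2)*(-1) = 0 + ((½)*(½)*0)*(-1) = 0 + 0*(-1) = 0 + 0 = 0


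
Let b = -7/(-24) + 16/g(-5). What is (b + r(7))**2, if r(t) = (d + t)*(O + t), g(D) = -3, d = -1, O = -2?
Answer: 358801/576 ≈ 622.92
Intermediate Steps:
b = -121/24 (b = -7/(-24) + 16/(-3) = -7*(-1/24) + 16*(-1/3) = 7/24 - 16/3 = -121/24 ≈ -5.0417)
r(t) = (-1 + t)*(-2 + t)
(b + r(7))**2 = (-121/24 + (2 + 7**2 - 3*7))**2 = (-121/24 + (2 + 49 - 21))**2 = (-121/24 + 30)**2 = (599/24)**2 = 358801/576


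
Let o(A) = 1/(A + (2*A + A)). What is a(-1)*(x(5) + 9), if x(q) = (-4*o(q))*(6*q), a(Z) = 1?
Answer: 3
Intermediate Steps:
o(A) = 1/(4*A) (o(A) = 1/(A + 3*A) = 1/(4*A))
x(q) = -6 (x(q) = (-1/q)*(6*q) = -6)
a(-1)*(x(5) + 9) = 1*(-6 + 9) = 1*3 = 3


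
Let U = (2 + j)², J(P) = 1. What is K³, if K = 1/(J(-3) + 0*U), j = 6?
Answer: 1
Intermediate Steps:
U = 64 (U = (2 + 6)² = 8² = 64)
K = 1 (K = 1/(1 + 0*64) = 1/(1 + 0) = 1/1 = 1)
K³ = 1³ = 1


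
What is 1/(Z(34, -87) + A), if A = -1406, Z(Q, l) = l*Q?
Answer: -1/4364 ≈ -0.00022915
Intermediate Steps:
Z(Q, l) = Q*l
1/(Z(34, -87) + A) = 1/(34*(-87) - 1406) = 1/(-2958 - 1406) = 1/(-4364) = -1/4364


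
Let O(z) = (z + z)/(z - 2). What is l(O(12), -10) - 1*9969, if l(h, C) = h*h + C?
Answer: -249331/25 ≈ -9973.2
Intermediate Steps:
O(z) = 2*z/(-2 + z) (O(z) = (2*z)/(-2 + z) = 2*z/(-2 + z))
l(h, C) = C + h**2 (l(h, C) = h**2 + C = C + h**2)
l(O(12), -10) - 1*9969 = (-10 + (2*12/(-2 + 12))**2) - 1*9969 = (-10 + (2*12/10)**2) - 9969 = (-10 + (2*12*(1/10))**2) - 9969 = (-10 + (12/5)**2) - 9969 = (-10 + 144/25) - 9969 = -106/25 - 9969 = -249331/25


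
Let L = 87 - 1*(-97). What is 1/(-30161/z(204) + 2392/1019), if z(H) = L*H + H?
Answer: 38457060/59540021 ≈ 0.64590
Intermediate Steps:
L = 184 (L = 87 + 97 = 184)
z(H) = 185*H (z(H) = 184*H + H = 185*H)
1/(-30161/z(204) + 2392/1019) = 1/(-30161/(185*204) + 2392/1019) = 1/(-30161/37740 + 2392*(1/1019)) = 1/(-30161*1/37740 + 2392/1019) = 1/(-30161/37740 + 2392/1019) = 1/(59540021/38457060) = 38457060/59540021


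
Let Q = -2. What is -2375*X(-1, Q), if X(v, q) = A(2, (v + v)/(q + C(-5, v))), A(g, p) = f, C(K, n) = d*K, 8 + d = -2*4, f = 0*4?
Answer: 0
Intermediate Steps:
f = 0
d = -16 (d = -8 - 2*4 = -8 - 8 = -16)
C(K, n) = -16*K
A(g, p) = 0
X(v, q) = 0
-2375*X(-1, Q) = -2375*0 = 0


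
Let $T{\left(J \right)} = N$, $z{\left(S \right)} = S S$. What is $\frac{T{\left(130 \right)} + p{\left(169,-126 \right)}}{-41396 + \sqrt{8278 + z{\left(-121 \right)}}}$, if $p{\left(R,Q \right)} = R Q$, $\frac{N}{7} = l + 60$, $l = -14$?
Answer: $\frac{868156912}{1713605897} + \frac{20972 \sqrt{22919}}{1713605897} \approx 0.50848$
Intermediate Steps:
$z{\left(S \right)} = S^{2}$
$N = 322$ ($N = 7 \left(-14 + 60\right) = 7 \cdot 46 = 322$)
$T{\left(J \right)} = 322$
$p{\left(R,Q \right)} = Q R$
$\frac{T{\left(130 \right)} + p{\left(169,-126 \right)}}{-41396 + \sqrt{8278 + z{\left(-121 \right)}}} = \frac{322 - 21294}{-41396 + \sqrt{8278 + \left(-121\right)^{2}}} = \frac{322 - 21294}{-41396 + \sqrt{8278 + 14641}} = - \frac{20972}{-41396 + \sqrt{22919}}$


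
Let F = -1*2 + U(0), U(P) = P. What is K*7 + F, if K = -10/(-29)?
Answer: 12/29 ≈ 0.41379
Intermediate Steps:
K = 10/29 (K = -10*(-1/29) = 10/29 ≈ 0.34483)
F = -2 (F = -1*2 + 0 = -2 + 0 = -2)
K*7 + F = (10/29)*7 - 2 = 70/29 - 2 = 12/29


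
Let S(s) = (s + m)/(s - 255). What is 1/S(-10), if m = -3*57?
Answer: 265/181 ≈ 1.4641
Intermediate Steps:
m = -171
S(s) = (-171 + s)/(-255 + s) (S(s) = (s - 171)/(s - 255) = (-171 + s)/(-255 + s))
1/S(-10) = 1/((-171 - 10)/(-255 - 10)) = 1/(-181/(-265)) = 1/(-1/265*(-181)) = 1/(181/265) = 265/181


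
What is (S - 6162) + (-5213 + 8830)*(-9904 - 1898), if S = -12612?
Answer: -42706608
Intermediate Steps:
(S - 6162) + (-5213 + 8830)*(-9904 - 1898) = (-12612 - 6162) + (-5213 + 8830)*(-9904 - 1898) = -18774 + 3617*(-11802) = -18774 - 42687834 = -42706608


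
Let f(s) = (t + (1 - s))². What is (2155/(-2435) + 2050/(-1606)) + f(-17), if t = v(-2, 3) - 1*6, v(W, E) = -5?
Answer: 18316721/391061 ≈ 46.839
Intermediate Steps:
t = -11 (t = -5 - 1*6 = -5 - 6 = -11)
f(s) = (-10 - s)² (f(s) = (-11 + (1 - s))² = (-10 - s)²)
(2155/(-2435) + 2050/(-1606)) + f(-17) = (2155/(-2435) + 2050/(-1606)) + (10 - 17)² = (2155*(-1/2435) + 2050*(-1/1606)) + (-7)² = (-431/487 - 1025/803) + 49 = -845268/391061 + 49 = 18316721/391061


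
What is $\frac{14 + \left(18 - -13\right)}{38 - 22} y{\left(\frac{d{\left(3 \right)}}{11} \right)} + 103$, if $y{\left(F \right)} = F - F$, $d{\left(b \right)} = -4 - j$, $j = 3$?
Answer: $103$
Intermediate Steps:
$d{\left(b \right)} = -7$ ($d{\left(b \right)} = -4 - 3 = -7$)
$y{\left(F \right)} = 0$
$\frac{14 + \left(18 - -13\right)}{38 - 22} y{\left(\frac{d{\left(3 \right)}}{11} \right)} + 103 = \frac{14 + \left(18 - -13\right)}{38 - 22} \cdot 0 + 103 = \frac{14 + \left(18 + 13\right)}{16} \cdot 0 + 103 = \left(14 + 31\right) \frac{1}{16} \cdot 0 + 103 = 45 \cdot \frac{1}{16} \cdot 0 + 103 = \frac{45}{16} \cdot 0 + 103 = 0 + 103 = 103$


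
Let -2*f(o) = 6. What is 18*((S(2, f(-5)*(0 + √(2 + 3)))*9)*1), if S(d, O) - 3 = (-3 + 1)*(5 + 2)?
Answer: -1782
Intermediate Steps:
f(o) = -3 (f(o) = -½*6 = -3)
S(d, O) = -11 (S(d, O) = 3 + (-3 + 1)*(5 + 2) = 3 - 2*7 = 3 - 14 = -11)
18*((S(2, f(-5)*(0 + √(2 + 3)))*9)*1) = 18*(-11*9*1) = 18*(-99*1) = 18*(-99) = -1782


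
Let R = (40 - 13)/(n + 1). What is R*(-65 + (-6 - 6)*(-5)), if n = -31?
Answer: 9/2 ≈ 4.5000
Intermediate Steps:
R = -9/10 (R = (40 - 13)/(-31 + 1) = 27/(-30) = 27*(-1/30) = -9/10 ≈ -0.90000)
R*(-65 + (-6 - 6)*(-5)) = -9*(-65 + (-6 - 6)*(-5))/10 = -9*(-65 - 12*(-5))/10 = -9*(-65 + 60)/10 = -9/10*(-5) = 9/2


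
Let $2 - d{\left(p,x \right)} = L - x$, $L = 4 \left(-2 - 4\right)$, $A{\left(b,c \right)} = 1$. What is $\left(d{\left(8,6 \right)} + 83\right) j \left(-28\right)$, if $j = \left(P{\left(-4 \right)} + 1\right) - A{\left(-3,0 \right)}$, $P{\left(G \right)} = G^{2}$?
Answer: $-51520$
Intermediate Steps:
$L = -24$ ($L = 4 \left(-6\right) = -24$)
$j = 16$ ($j = \left(\left(-4\right)^{2} + 1\right) - 1 = \left(16 + 1\right) - 1 = 17 - 1 = 16$)
$d{\left(p,x \right)} = 26 + x$ ($d{\left(p,x \right)} = 2 - \left(-24 - x\right) = 2 + \left(24 + x\right) = 26 + x$)
$\left(d{\left(8,6 \right)} + 83\right) j \left(-28\right) = \left(\left(26 + 6\right) + 83\right) 16 \left(-28\right) = \left(32 + 83\right) \left(-448\right) = 115 \left(-448\right) = -51520$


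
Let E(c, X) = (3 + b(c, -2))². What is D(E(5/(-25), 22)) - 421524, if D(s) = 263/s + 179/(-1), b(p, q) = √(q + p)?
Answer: (-2530218*√55 + 14336587*I)/(2*(-17*I + 3*√55)) ≈ -4.2169e+5 - 18.659*I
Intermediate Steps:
b(p, q) = √(p + q)
E(c, X) = (3 + √(-2 + c))² (E(c, X) = (3 + √(c - 2))² = (3 + √(-2 + c))²)
D(s) = -179 + 263/s (D(s) = 263/s + 179*(-1) = 263/s - 179 = -179 + 263/s)
D(E(5/(-25), 22)) - 421524 = (-179 + 263/((3 + √(-2 + 5/(-25)))²)) - 421524 = (-179 + 263/((3 + √(-2 + 5*(-1/25)))²)) - 421524 = (-179 + 263/((3 + √(-2 - ⅕))²)) - 421524 = (-179 + 263/((3 + √(-11/5))²)) - 421524 = (-179 + 263/((3 + I*√55/5)²)) - 421524 = (-179 + 263/(3 + I*√55/5)²) - 421524 = -421703 + 263/(3 + I*√55/5)²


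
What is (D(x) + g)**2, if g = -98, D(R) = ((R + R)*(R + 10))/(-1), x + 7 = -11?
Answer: 148996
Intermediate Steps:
x = -18 (x = -7 - 11 = -18)
D(R) = -2*R*(10 + R) (D(R) = ((2*R)*(10 + R))*(-1) = (2*R*(10 + R))*(-1) = -2*R*(10 + R))
(D(x) + g)**2 = (-2*(-18)*(10 - 18) - 98)**2 = (-2*(-18)*(-8) - 98)**2 = (-288 - 98)**2 = (-386)**2 = 148996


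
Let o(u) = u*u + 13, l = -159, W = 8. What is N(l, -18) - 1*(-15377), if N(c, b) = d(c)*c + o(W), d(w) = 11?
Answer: 13705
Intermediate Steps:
o(u) = 13 + u² (o(u) = u² + 13 = 13 + u²)
N(c, b) = 77 + 11*c (N(c, b) = 11*c + (13 + 8²) = 11*c + (13 + 64) = 11*c + 77 = 77 + 11*c)
N(l, -18) - 1*(-15377) = (77 + 11*(-159)) - 1*(-15377) = (77 - 1749) + 15377 = -1672 + 15377 = 13705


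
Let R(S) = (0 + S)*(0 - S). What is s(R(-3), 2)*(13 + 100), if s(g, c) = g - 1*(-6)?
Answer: -339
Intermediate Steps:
R(S) = -S² (R(S) = S*(-S) = -S²)
s(g, c) = 6 + g (s(g, c) = g + 6 = 6 + g)
s(R(-3), 2)*(13 + 100) = (6 - 1*(-3)²)*(13 + 100) = (6 - 1*9)*113 = (6 - 9)*113 = -3*113 = -339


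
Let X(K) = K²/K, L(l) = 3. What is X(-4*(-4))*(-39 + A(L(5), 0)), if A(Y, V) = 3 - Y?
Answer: -624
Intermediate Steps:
X(K) = K
X(-4*(-4))*(-39 + A(L(5), 0)) = (-4*(-4))*(-39 + (3 - 1*3)) = 16*(-39 + (3 - 3)) = 16*(-39 + 0) = 16*(-39) = -624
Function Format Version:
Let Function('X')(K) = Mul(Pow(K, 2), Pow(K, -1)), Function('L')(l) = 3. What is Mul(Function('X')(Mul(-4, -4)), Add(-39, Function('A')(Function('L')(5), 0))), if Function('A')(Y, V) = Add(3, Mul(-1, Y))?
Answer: -624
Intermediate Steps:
Function('X')(K) = K
Mul(Function('X')(Mul(-4, -4)), Add(-39, Function('A')(Function('L')(5), 0))) = Mul(Mul(-4, -4), Add(-39, Add(3, Mul(-1, 3)))) = Mul(16, Add(-39, Add(3, -3))) = Mul(16, Add(-39, 0)) = Mul(16, -39) = -624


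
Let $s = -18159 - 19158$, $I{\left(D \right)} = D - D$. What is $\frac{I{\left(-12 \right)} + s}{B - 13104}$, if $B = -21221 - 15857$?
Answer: $\frac{37317}{50182} \approx 0.74363$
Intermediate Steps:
$I{\left(D \right)} = 0$
$B = -37078$
$s = -37317$ ($s = -18159 - 19158 = -37317$)
$\frac{I{\left(-12 \right)} + s}{B - 13104} = \frac{0 - 37317}{-37078 - 13104} = - \frac{37317}{-50182} = \left(-37317\right) \left(- \frac{1}{50182}\right) = \frac{37317}{50182}$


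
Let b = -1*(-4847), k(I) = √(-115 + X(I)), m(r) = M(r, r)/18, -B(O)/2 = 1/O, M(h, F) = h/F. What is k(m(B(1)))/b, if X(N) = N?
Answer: I*√4138/29082 ≈ 0.0022119*I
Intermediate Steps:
B(O) = -2/O
m(r) = 1/18 (m(r) = (r/r)/18 = 1*(1/18) = 1/18)
k(I) = √(-115 + I)
b = 4847
k(m(B(1)))/b = √(-115 + 1/18)/4847 = √(-2069/18)*(1/4847) = (I*√4138/6)*(1/4847) = I*√4138/29082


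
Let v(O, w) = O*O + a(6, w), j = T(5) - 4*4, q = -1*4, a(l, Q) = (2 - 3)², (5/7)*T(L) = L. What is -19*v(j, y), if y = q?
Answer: -1558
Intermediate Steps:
T(L) = 7*L/5
a(l, Q) = 1 (a(l, Q) = (-1)² = 1)
q = -4
y = -4
j = -9 (j = (7/5)*5 - 4*4 = 7 - 16 = -9)
v(O, w) = 1 + O² (v(O, w) = O*O + 1 = O² + 1 = 1 + O²)
-19*v(j, y) = -19*(1 + (-9)²) = -19*(1 + 81) = -19*82 = -1558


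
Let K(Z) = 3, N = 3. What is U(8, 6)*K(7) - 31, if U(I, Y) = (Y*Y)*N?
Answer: 293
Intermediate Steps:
U(I, Y) = 3*Y**2 (U(I, Y) = (Y*Y)*3 = Y**2*3 = 3*Y**2)
U(8, 6)*K(7) - 31 = (3*6**2)*3 - 31 = (3*36)*3 - 31 = 108*3 - 31 = 324 - 31 = 293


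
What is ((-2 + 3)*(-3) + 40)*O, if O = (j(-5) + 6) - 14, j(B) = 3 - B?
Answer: 0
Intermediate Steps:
O = 0 (O = ((3 - 1*(-5)) + 6) - 14 = ((3 + 5) + 6) - 14 = (8 + 6) - 14 = 14 - 14 = 0)
((-2 + 3)*(-3) + 40)*O = ((-2 + 3)*(-3) + 40)*0 = (1*(-3) + 40)*0 = (-3 + 40)*0 = 37*0 = 0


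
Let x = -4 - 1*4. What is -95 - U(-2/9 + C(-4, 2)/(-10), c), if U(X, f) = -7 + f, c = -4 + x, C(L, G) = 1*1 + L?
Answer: -76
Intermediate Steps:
x = -8 (x = -4 - 4 = -8)
C(L, G) = 1 + L
c = -12 (c = -4 - 8 = -12)
-95 - U(-2/9 + C(-4, 2)/(-10), c) = -95 - (-7 - 12) = -95 - 1*(-19) = -95 + 19 = -76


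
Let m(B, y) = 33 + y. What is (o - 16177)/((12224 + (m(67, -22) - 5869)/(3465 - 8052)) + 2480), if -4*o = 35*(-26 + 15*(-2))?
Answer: -10279467/9636158 ≈ -1.0668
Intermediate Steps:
o = 490 (o = -35*(-26 + 15*(-2))/4 = -35*(-26 - 30)/4 = -35*(-56)/4 = -¼*(-1960) = 490)
(o - 16177)/((12224 + (m(67, -22) - 5869)/(3465 - 8052)) + 2480) = (490 - 16177)/((12224 + ((33 - 22) - 5869)/(3465 - 8052)) + 2480) = -15687/((12224 + (11 - 5869)/(-4587)) + 2480) = -15687/((12224 - 5858*(-1/4587)) + 2480) = -15687/((12224 + 5858/4587) + 2480) = -15687/(56077346/4587 + 2480) = -15687/67453106/4587 = -15687*4587/67453106 = -10279467/9636158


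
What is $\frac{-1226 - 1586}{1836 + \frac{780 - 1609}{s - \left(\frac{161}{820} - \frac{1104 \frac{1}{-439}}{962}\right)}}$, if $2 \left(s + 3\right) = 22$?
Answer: $- \frac{949579922103}{584110578404} \approx -1.6257$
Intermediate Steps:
$s = 8$ ($s = -3 + \frac{1}{2} \cdot 22 = -3 + 11 = 8$)
$\frac{-1226 - 1586}{1836 + \frac{780 - 1609}{s - \left(\frac{161}{820} - \frac{1104 \frac{1}{-439}}{962}\right)}} = \frac{-1226 - 1586}{1836 + \frac{780 - 1609}{8 - \left(\frac{161}{820} - \frac{1104 \frac{1}{-439}}{962}\right)}} = - \frac{2812}{1836 - \frac{829}{8 - \left(\frac{161}{820} - 1104 \left(- \frac{1}{439}\right) \frac{1}{962}\right)}} = - \frac{2812}{1836 - \frac{829}{8 - \frac{34449239}{173150380}}} = - \frac{2812}{1836 - \frac{829}{\frac{1350753801}{173150380}}} = - \frac{2812}{1836 - \frac{143541665020}{1350753801}} = - \frac{2812}{\frac{2336442313616}{1350753801}} = \left(-2812\right) \frac{1350753801}{2336442313616} = - \frac{949579922103}{584110578404}$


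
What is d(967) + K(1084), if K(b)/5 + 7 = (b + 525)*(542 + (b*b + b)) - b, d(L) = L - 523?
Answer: 9466401679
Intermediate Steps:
d(L) = -523 + L
K(b) = -35 - 5*b + 5*(525 + b)*(542 + b + b**2) (K(b) = -35 + 5*((b + 525)*(542 + (b*b + b)) - b) = -35 + 5*((525 + b)*(542 + (b**2 + b)) - b) = -35 + 5*((525 + b)*(542 + (b + b**2)) - b) = -35 + 5*((525 + b)*(542 + b + b**2) - b) = -35 + 5*(-b + (525 + b)*(542 + b + b**2)) = -35 + (-5*b + 5*(525 + b)*(542 + b + b**2)) = -35 - 5*b + 5*(525 + b)*(542 + b + b**2))
d(967) + K(1084) = (-523 + 967) + (1422715 + 5*1084**3 + 2630*1084**2 + 5330*1084) = 444 + (1422715 + 5*1273760704 + 2630*1175056 + 5777720) = 444 + (1422715 + 6368803520 + 3090397280 + 5777720) = 444 + 9466401235 = 9466401679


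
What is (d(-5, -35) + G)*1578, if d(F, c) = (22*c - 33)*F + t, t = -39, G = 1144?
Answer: 8079360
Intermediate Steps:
d(F, c) = -39 + F*(-33 + 22*c) (d(F, c) = (22*c - 33)*F - 39 = (-33 + 22*c)*F - 39 = F*(-33 + 22*c) - 39 = -39 + F*(-33 + 22*c))
(d(-5, -35) + G)*1578 = ((-39 - 33*(-5) + 22*(-5)*(-35)) + 1144)*1578 = ((-39 + 165 + 3850) + 1144)*1578 = (3976 + 1144)*1578 = 5120*1578 = 8079360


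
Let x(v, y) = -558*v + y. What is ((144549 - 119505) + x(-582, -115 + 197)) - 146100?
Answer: 203782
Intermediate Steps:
x(v, y) = y - 558*v
((144549 - 119505) + x(-582, -115 + 197)) - 146100 = ((144549 - 119505) + ((-115 + 197) - 558*(-582))) - 146100 = (25044 + (82 + 324756)) - 146100 = (25044 + 324838) - 146100 = 349882 - 146100 = 203782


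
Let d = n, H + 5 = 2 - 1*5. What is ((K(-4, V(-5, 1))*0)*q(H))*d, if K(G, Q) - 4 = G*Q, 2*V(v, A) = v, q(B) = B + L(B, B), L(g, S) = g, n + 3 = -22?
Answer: 0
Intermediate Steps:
n = -25 (n = -3 - 22 = -25)
H = -8 (H = -5 + (2 - 1*5) = -5 + (2 - 5) = -5 - 3 = -8)
q(B) = 2*B (q(B) = B + B = 2*B)
V(v, A) = v/2
K(G, Q) = 4 + G*Q
d = -25
((K(-4, V(-5, 1))*0)*q(H))*d = (((4 - 2*(-5))*0)*(2*(-8)))*(-25) = (((4 - 4*(-5/2))*0)*(-16))*(-25) = (((4 + 10)*0)*(-16))*(-25) = ((14*0)*(-16))*(-25) = (0*(-16))*(-25) = 0*(-25) = 0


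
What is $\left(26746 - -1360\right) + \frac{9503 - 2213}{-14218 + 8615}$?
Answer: $\frac{157470628}{5603} \approx 28105.0$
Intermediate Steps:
$\left(26746 - -1360\right) + \frac{9503 - 2213}{-14218 + 8615} = \left(26746 + 1360\right) + \frac{7290}{-5603} = 28106 + 7290 \left(- \frac{1}{5603}\right) = 28106 - \frac{7290}{5603} = \frac{157470628}{5603}$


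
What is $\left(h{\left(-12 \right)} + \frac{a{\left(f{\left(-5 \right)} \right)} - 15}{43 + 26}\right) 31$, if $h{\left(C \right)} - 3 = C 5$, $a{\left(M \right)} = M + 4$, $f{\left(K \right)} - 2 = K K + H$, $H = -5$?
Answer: $- \frac{121582}{69} \approx -1762.1$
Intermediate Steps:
$f{\left(K \right)} = -3 + K^{2}$ ($f{\left(K \right)} = 2 + \left(K K - 5\right) = 2 + \left(K^{2} - 5\right) = 2 + \left(-5 + K^{2}\right) = -3 + K^{2}$)
$a{\left(M \right)} = 4 + M$
$h{\left(C \right)} = 3 + 5 C$ ($h{\left(C \right)} = 3 + C 5 = 3 + 5 C$)
$\left(h{\left(-12 \right)} + \frac{a{\left(f{\left(-5 \right)} \right)} - 15}{43 + 26}\right) 31 = \left(\left(3 + 5 \left(-12\right)\right) + \frac{\left(4 - \left(3 - \left(-5\right)^{2}\right)\right) - 15}{43 + 26}\right) 31 = \left(\left(3 - 60\right) + \frac{\left(4 + \left(-3 + 25\right)\right) - 15}{69}\right) 31 = \left(-57 + \left(\left(4 + 22\right) - 15\right) \frac{1}{69}\right) 31 = \left(-57 + \left(26 - 15\right) \frac{1}{69}\right) 31 = \left(-57 + 11 \cdot \frac{1}{69}\right) 31 = \left(-57 + \frac{11}{69}\right) 31 = \left(- \frac{3922}{69}\right) 31 = - \frac{121582}{69}$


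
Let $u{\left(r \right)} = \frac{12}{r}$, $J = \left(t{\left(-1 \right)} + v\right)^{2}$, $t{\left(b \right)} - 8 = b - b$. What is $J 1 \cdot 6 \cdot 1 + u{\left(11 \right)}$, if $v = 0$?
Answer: $\frac{4236}{11} \approx 385.09$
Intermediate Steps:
$t{\left(b \right)} = 8$ ($t{\left(b \right)} = 8 + \left(b - b\right) = 8 + 0 = 8$)
$J = 64$ ($J = \left(8 + 0\right)^{2} = 8^{2} = 64$)
$J 1 \cdot 6 \cdot 1 + u{\left(11 \right)} = 64 \cdot 1 \cdot 6 \cdot 1 + \frac{12}{11} = 64 \cdot 6 \cdot 1 + 12 \cdot \frac{1}{11} = 64 \cdot 6 + \frac{12}{11} = 384 + \frac{12}{11} = \frac{4236}{11}$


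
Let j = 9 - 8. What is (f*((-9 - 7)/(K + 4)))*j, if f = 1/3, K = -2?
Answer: -8/3 ≈ -2.6667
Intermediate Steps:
f = ⅓ ≈ 0.33333
j = 1
(f*((-9 - 7)/(K + 4)))*j = (((-9 - 7)/(-2 + 4))/3)*1 = ((-16/2)/3)*1 = ((-16*½)/3)*1 = ((⅓)*(-8))*1 = -8/3*1 = -8/3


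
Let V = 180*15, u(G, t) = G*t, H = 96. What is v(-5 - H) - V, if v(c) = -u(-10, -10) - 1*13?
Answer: -2813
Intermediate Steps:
v(c) = -113 (v(c) = -(-10)*(-10) - 1*13 = -1*100 - 13 = -100 - 13 = -113)
V = 2700
v(-5 - H) - V = -113 - 1*2700 = -113 - 2700 = -2813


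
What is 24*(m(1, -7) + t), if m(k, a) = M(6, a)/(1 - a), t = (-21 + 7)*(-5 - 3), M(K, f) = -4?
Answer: 2676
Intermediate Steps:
t = 112 (t = -14*(-8) = 112)
m(k, a) = -4/(1 - a)
24*(m(1, -7) + t) = 24*(4/(-1 - 7) + 112) = 24*(4/(-8) + 112) = 24*(4*(-1/8) + 112) = 24*(-1/2 + 112) = 24*(223/2) = 2676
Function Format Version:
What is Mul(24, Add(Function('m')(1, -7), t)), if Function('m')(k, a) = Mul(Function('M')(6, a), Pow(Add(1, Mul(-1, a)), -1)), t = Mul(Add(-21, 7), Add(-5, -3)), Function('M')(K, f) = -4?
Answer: 2676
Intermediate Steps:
t = 112 (t = Mul(-14, -8) = 112)
Function('m')(k, a) = Mul(-4, Pow(Add(1, Mul(-1, a)), -1))
Mul(24, Add(Function('m')(1, -7), t)) = Mul(24, Add(Mul(4, Pow(Add(-1, -7), -1)), 112)) = Mul(24, Add(Mul(4, Pow(-8, -1)), 112)) = Mul(24, Add(Mul(4, Rational(-1, 8)), 112)) = Mul(24, Add(Rational(-1, 2), 112)) = Mul(24, Rational(223, 2)) = 2676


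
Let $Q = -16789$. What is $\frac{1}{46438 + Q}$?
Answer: $\frac{1}{29649} \approx 3.3728 \cdot 10^{-5}$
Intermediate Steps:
$\frac{1}{46438 + Q} = \frac{1}{46438 - 16789} = \frac{1}{29649}$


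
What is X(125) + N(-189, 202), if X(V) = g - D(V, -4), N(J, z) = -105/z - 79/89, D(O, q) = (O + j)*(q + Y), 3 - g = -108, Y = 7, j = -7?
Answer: -4393957/17978 ≈ -244.41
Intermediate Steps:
g = 111 (g = 3 - 1*(-108) = 3 + 108 = 111)
D(O, q) = (-7 + O)*(7 + q) (D(O, q) = (O - 7)*(q + 7) = (-7 + O)*(7 + q))
N(J, z) = -79/89 - 105/z (N(J, z) = -105/z - 79*1/89 = -105/z - 79/89 = -79/89 - 105/z)
X(V) = 132 - 3*V (X(V) = 111 - (-49 - 7*(-4) + 7*V + V*(-4)) = 111 - (-49 + 28 + 7*V - 4*V) = 111 - (-21 + 3*V) = 111 + (21 - 3*V) = 132 - 3*V)
X(125) + N(-189, 202) = (132 - 3*125) + (-79/89 - 105/202) = (132 - 375) + (-79/89 - 105*1/202) = -243 + (-79/89 - 105/202) = -243 - 25303/17978 = -4393957/17978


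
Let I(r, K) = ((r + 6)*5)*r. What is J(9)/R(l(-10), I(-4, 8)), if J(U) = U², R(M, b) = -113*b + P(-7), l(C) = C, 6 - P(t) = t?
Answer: 27/1511 ≈ 0.017869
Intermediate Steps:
P(t) = 6 - t
I(r, K) = r*(30 + 5*r) (I(r, K) = ((6 + r)*5)*r = (30 + 5*r)*r = r*(30 + 5*r))
R(M, b) = 13 - 113*b (R(M, b) = -113*b + (6 - 1*(-7)) = -113*b + (6 + 7) = -113*b + 13 = 13 - 113*b)
J(9)/R(l(-10), I(-4, 8)) = 9²/(13 - 565*(-4)*(6 - 4)) = 81/(13 - 565*(-4)*2) = 81/(13 - 113*(-40)) = 81/(13 + 4520) = 81/4533 = 81*(1/4533) = 27/1511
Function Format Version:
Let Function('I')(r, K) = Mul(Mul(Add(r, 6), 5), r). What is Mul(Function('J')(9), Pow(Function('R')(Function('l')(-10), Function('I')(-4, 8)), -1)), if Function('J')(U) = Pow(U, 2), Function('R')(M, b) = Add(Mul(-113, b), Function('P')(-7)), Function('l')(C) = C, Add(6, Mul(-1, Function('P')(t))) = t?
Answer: Rational(27, 1511) ≈ 0.017869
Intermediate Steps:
Function('P')(t) = Add(6, Mul(-1, t))
Function('I')(r, K) = Mul(r, Add(30, Mul(5, r))) (Function('I')(r, K) = Mul(Mul(Add(6, r), 5), r) = Mul(Add(30, Mul(5, r)), r) = Mul(r, Add(30, Mul(5, r))))
Function('R')(M, b) = Add(13, Mul(-113, b)) (Function('R')(M, b) = Add(Mul(-113, b), Add(6, Mul(-1, -7))) = Add(Mul(-113, b), Add(6, 7)) = Add(Mul(-113, b), 13) = Add(13, Mul(-113, b)))
Mul(Function('J')(9), Pow(Function('R')(Function('l')(-10), Function('I')(-4, 8)), -1)) = Mul(Pow(9, 2), Pow(Add(13, Mul(-113, Mul(5, -4, Add(6, -4)))), -1)) = Mul(81, Pow(Add(13, Mul(-113, Mul(5, -4, 2))), -1)) = Mul(81, Pow(Add(13, Mul(-113, -40)), -1)) = Mul(81, Pow(Add(13, 4520), -1)) = Mul(81, Pow(4533, -1)) = Mul(81, Rational(1, 4533)) = Rational(27, 1511)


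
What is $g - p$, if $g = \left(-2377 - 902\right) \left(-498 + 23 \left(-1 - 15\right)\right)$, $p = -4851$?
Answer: $2844465$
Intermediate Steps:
$g = 2839614$ ($g = - 3279 \left(-498 + 23 \left(-16\right)\right) = - 3279 \left(-498 - 368\right) = \left(-3279\right) \left(-866\right) = 2839614$)
$g - p = 2839614 - -4851 = 2839614 + 4851 = 2844465$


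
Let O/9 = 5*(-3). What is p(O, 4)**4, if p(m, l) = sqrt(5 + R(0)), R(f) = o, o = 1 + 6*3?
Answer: 576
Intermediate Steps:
o = 19 (o = 1 + 18 = 19)
R(f) = 19
O = -135 (O = 9*(5*(-3)) = 9*(-15) = -135)
p(m, l) = 2*sqrt(6) (p(m, l) = sqrt(5 + 19) = sqrt(24) = 2*sqrt(6))
p(O, 4)**4 = (2*sqrt(6))**4 = 576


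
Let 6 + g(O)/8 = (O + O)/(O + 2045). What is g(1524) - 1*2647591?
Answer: -9449399207/3569 ≈ -2.6476e+6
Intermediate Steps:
g(O) = -48 + 16*O/(2045 + O) (g(O) = -48 + 8*((O + O)/(O + 2045)) = -48 + 8*((2*O)/(2045 + O)) = -48 + 8*(2*O/(2045 + O)) = -48 + 16*O/(2045 + O))
g(1524) - 1*2647591 = 16*(-6135 - 2*1524)/(2045 + 1524) - 1*2647591 = 16*(-6135 - 3048)/3569 - 2647591 = 16*(1/3569)*(-9183) - 2647591 = -146928/3569 - 2647591 = -9449399207/3569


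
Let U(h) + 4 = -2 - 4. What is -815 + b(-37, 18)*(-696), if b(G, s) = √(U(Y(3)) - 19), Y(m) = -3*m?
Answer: -815 - 696*I*√29 ≈ -815.0 - 3748.1*I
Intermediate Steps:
U(h) = -10 (U(h) = -4 + (-2 - 4) = -4 - 6 = -10)
b(G, s) = I*√29 (b(G, s) = √(-10 - 19) = √(-29) = I*√29)
-815 + b(-37, 18)*(-696) = -815 + (I*√29)*(-696) = -815 - 696*I*√29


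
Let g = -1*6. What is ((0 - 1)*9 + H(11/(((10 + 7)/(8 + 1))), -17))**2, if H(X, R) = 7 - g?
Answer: 16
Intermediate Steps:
g = -6
H(X, R) = 13 (H(X, R) = 7 - 1*(-6) = 7 + 6 = 13)
((0 - 1)*9 + H(11/(((10 + 7)/(8 + 1))), -17))**2 = ((0 - 1)*9 + 13)**2 = (-1*9 + 13)**2 = (-9 + 13)**2 = 4**2 = 16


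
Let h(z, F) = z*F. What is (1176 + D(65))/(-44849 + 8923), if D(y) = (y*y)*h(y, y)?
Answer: -1622891/3266 ≈ -496.90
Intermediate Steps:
h(z, F) = F*z
D(y) = y⁴ (D(y) = (y*y)*(y*y) = y²*y² = y⁴)
(1176 + D(65))/(-44849 + 8923) = (1176 + 65⁴)/(-44849 + 8923) = (1176 + 17850625)/(-35926) = 17851801*(-1/35926) = -1622891/3266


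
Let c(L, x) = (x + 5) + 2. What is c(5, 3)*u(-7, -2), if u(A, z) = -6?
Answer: -60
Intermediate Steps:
c(L, x) = 7 + x (c(L, x) = (5 + x) + 2 = 7 + x)
c(5, 3)*u(-7, -2) = (7 + 3)*(-6) = 10*(-6) = -60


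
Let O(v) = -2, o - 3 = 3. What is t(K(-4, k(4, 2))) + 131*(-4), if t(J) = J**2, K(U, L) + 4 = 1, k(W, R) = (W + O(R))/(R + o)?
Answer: -515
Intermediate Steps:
o = 6 (o = 3 + 3 = 6)
k(W, R) = (-2 + W)/(6 + R) (k(W, R) = (W - 2)/(R + 6) = (-2 + W)/(6 + R))
K(U, L) = -3 (K(U, L) = -4 + 1 = -3)
t(K(-4, k(4, 2))) + 131*(-4) = (-3)**2 + 131*(-4) = 9 - 524 = -515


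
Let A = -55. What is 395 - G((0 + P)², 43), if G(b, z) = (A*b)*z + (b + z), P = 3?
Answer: 21628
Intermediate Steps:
G(b, z) = b + z - 55*b*z (G(b, z) = (-55*b)*z + (b + z) = -55*b*z + (b + z) = b + z - 55*b*z)
395 - G((0 + P)², 43) = 395 - ((0 + 3)² + 43 - 55*(0 + 3)²*43) = 395 - (3² + 43 - 55*3²*43) = 395 - (9 + 43 - 55*9*43) = 395 - (9 + 43 - 21285) = 395 - 1*(-21233) = 395 + 21233 = 21628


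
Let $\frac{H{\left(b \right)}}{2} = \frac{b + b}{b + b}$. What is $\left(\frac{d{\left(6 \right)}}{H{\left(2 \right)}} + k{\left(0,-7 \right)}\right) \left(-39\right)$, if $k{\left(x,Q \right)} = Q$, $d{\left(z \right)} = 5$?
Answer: $\frac{351}{2} \approx 175.5$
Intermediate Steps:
$H{\left(b \right)} = 2$ ($H{\left(b \right)} = 2 \frac{b + b}{b + b} = 2 \frac{2 b}{2 b} = 2 \cdot 2 b \frac{1}{2 b} = 2 \cdot 1 = 2$)
$\left(\frac{d{\left(6 \right)}}{H{\left(2 \right)}} + k{\left(0,-7 \right)}\right) \left(-39\right) = \left(\frac{5}{2} - 7\right) \left(-39\right) = \left(- \frac{9}{2}\right) \left(-39\right) = \frac{351}{2}$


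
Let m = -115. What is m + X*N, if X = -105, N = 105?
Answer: -11140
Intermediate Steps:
m + X*N = -115 - 105*105 = -115 - 11025 = -11140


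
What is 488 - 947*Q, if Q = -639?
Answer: 605621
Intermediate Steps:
488 - 947*Q = 488 - 947*(-639) = 488 + 605133 = 605621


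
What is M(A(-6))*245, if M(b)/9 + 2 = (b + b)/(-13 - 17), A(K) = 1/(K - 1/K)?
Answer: -21924/5 ≈ -4384.8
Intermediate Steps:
M(b) = -18 - 3*b/5 (M(b) = -18 + 9*((b + b)/(-13 - 17)) = -18 + 9*((2*b)/(-30)) = -18 + 9*((2*b)*(-1/30)) = -18 + 9*(-b/15) = -18 - 3*b/5)
M(A(-6))*245 = (-18 - (-18)/(5*(-1 + (-6)²)))*245 = (-18 - (-18)/(5*(-1 + 36)))*245 = (-18 - (-18)/(5*35))*245 = (-18 - ⅗*(-6/35))*245 = (-18 + 18/175)*245 = -3132/175*245 = -21924/5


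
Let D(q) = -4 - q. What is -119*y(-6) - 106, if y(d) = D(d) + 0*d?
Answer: -344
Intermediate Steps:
y(d) = -4 - d (y(d) = (-4 - d) + 0*d = (-4 - d) + 0 = -4 - d)
-119*y(-6) - 106 = -119*(-4 - 1*(-6)) - 106 = -119*(-4 + 6) - 106 = -119*2 - 106 = -238 - 106 = -344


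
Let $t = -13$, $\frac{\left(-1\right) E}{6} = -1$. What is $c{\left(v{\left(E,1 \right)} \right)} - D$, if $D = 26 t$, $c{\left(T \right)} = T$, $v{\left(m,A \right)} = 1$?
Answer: $339$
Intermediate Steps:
$E = 6$ ($E = \left(-6\right) \left(-1\right) = 6$)
$D = -338$ ($D = 26 \left(-13\right) = -338$)
$c{\left(v{\left(E,1 \right)} \right)} - D = 1 - -338 = 1 + 338 = 339$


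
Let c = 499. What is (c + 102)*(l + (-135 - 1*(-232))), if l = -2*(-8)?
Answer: 67913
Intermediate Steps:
l = 16
(c + 102)*(l + (-135 - 1*(-232))) = (499 + 102)*(16 + (-135 - 1*(-232))) = 601*(16 + (-135 + 232)) = 601*(16 + 97) = 601*113 = 67913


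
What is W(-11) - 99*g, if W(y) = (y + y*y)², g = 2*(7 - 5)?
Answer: 11704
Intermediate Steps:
g = 4 (g = 2*2 = 4)
W(y) = (y + y²)²
W(-11) - 99*g = (-11)²*(1 - 11)² - 99*4 = 121*(-10)² - 396 = 121*100 - 396 = 12100 - 396 = 11704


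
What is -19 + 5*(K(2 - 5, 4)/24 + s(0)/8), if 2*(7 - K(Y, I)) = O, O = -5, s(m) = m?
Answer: -817/48 ≈ -17.021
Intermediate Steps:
K(Y, I) = 19/2 (K(Y, I) = 7 - ½*(-5) = 7 + 5/2 = 19/2)
-19 + 5*(K(2 - 5, 4)/24 + s(0)/8) = -19 + 5*((19/2)/24 + 0/8) = -19 + 5*((19/2)*(1/24) + 0*(⅛)) = -19 + 5*(19/48 + 0) = -19 + 5*(19/48) = -19 + 95/48 = -817/48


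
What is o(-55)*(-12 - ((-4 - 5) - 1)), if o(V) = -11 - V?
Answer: -88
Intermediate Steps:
o(-55)*(-12 - ((-4 - 5) - 1)) = (-11 - 1*(-55))*(-12 - ((-4 - 5) - 1)) = (-11 + 55)*(-12 - (-9 - 1)) = 44*(-12 - 1*(-10)) = 44*(-12 + 10) = 44*(-2) = -88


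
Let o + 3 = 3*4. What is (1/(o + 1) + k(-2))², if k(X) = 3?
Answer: 961/100 ≈ 9.6100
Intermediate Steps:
o = 9 (o = -3 + 3*4 = -3 + 12 = 9)
(1/(o + 1) + k(-2))² = (1/(9 + 1) + 3)² = (1/10 + 3)² = (⅒ + 3)² = (31/10)² = 961/100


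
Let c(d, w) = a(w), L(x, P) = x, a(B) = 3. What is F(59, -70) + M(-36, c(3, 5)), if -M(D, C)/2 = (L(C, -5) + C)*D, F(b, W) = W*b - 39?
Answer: -3737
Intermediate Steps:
c(d, w) = 3
F(b, W) = -39 + W*b
M(D, C) = -4*C*D (M(D, C) = -2*(C + C)*D = -2*2*C*D = -4*C*D)
F(59, -70) + M(-36, c(3, 5)) = (-39 - 70*59) - 4*3*(-36) = (-39 - 4130) + 432 = -4169 + 432 = -3737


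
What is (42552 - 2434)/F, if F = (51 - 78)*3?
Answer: -40118/81 ≈ -495.28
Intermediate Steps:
F = -81 (F = -27*3 = -81)
(42552 - 2434)/F = (42552 - 2434)/(-81) = 40118*(-1/81) = -40118/81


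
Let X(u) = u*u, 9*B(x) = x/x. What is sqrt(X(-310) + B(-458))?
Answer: sqrt(864901)/3 ≈ 310.00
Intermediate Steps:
B(x) = 1/9 (B(x) = (x/x)/9 = (1/9)*1 = 1/9)
X(u) = u**2
sqrt(X(-310) + B(-458)) = sqrt((-310)**2 + 1/9) = sqrt(96100 + 1/9) = sqrt(864901/9) = sqrt(864901)/3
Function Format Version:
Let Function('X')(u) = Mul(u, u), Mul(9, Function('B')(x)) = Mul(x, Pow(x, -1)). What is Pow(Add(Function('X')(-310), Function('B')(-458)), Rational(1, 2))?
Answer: Mul(Rational(1, 3), Pow(864901, Rational(1, 2))) ≈ 310.00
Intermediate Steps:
Function('B')(x) = Rational(1, 9) (Function('B')(x) = Mul(Rational(1, 9), Mul(x, Pow(x, -1))) = Mul(Rational(1, 9), 1) = Rational(1, 9))
Function('X')(u) = Pow(u, 2)
Pow(Add(Function('X')(-310), Function('B')(-458)), Rational(1, 2)) = Pow(Add(Pow(-310, 2), Rational(1, 9)), Rational(1, 2)) = Pow(Add(96100, Rational(1, 9)), Rational(1, 2)) = Pow(Rational(864901, 9), Rational(1, 2)) = Mul(Rational(1, 3), Pow(864901, Rational(1, 2)))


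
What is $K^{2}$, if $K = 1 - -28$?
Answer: $841$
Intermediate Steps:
$K = 29$ ($K = 1 + 28 = 29$)
$K^{2} = 29^{2} = 841$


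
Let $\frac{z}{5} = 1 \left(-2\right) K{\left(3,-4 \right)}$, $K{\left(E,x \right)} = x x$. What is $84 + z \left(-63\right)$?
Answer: $10164$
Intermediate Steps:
$K{\left(E,x \right)} = x^{2}$
$z = -160$ ($z = 5 \cdot 1 \left(-2\right) \left(-4\right)^{2} = 5 \left(\left(-2\right) 16\right) = 5 \left(-32\right) = -160$)
$84 + z \left(-63\right) = 84 - -10080 = 84 + 10080 = 10164$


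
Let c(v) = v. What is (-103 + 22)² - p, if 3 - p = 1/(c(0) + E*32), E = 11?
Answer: 2308417/352 ≈ 6558.0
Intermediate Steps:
p = 1055/352 (p = 3 - 1/(0 + 11*32) = 3 - 1/(0 + 352) = 3 - 1/352 = 1055/352 ≈ 2.9972)
(-103 + 22)² - p = (-103 + 22)² - 1*1055/352 = (-81)² - 1055/352 = 6561 - 1055/352 = 2308417/352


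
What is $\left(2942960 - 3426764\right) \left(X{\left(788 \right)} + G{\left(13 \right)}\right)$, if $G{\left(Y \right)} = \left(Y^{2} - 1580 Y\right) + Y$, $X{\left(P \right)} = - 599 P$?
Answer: $238210575480$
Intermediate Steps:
$G{\left(Y \right)} = Y^{2} - 1579 Y$
$\left(2942960 - 3426764\right) \left(X{\left(788 \right)} + G{\left(13 \right)}\right) = \left(2942960 - 3426764\right) \left(\left(-599\right) 788 + 13 \left(-1579 + 13\right)\right) = - 483804 \left(-472012 + 13 \left(-1566\right)\right) = - 483804 \left(-472012 - 20358\right) = \left(-483804\right) \left(-492370\right) = 238210575480$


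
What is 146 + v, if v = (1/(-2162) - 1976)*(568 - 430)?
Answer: -12809477/47 ≈ -2.7254e+5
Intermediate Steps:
v = -12816339/47 (v = (-1/2162 - 1976)*138 = -4272113/2162*138 = -12816339/47 ≈ -2.7269e+5)
146 + v = 146 - 12816339/47 = -12809477/47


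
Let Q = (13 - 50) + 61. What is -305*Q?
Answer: -7320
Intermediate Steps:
Q = 24 (Q = -37 + 61 = 24)
-305*Q = -305*24 = -7320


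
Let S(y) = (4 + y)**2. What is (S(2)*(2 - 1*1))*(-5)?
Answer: -180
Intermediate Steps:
(S(2)*(2 - 1*1))*(-5) = ((4 + 2)**2*(2 - 1*1))*(-5) = (6**2*(2 - 1))*(-5) = (36*1)*(-5) = 36*(-5) = -180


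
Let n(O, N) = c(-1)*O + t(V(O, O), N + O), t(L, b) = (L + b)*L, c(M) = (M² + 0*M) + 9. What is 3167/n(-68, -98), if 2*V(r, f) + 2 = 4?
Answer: -3167/845 ≈ -3.7479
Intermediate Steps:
V(r, f) = 1 (V(r, f) = -1 + (½)*4 = -1 + 2 = 1)
c(M) = 9 + M² (c(M) = (M² + 0) + 9 = M² + 9 = 9 + M²)
t(L, b) = L*(L + b)
n(O, N) = 1 + N + 11*O (n(O, N) = (9 + (-1)²)*O + 1*(1 + (N + O)) = (9 + 1)*O + 1*(1 + N + O) = 10*O + (1 + N + O) = 1 + N + 11*O)
3167/n(-68, -98) = 3167/(1 - 98 + 11*(-68)) = 3167/(1 - 98 - 748) = 3167/(-845) = 3167*(-1/845) = -3167/845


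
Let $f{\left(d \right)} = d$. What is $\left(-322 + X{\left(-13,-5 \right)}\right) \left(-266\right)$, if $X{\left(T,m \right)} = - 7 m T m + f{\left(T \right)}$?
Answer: $-516040$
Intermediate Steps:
$X{\left(T,m \right)} = T - 7 T m^{2}$ ($X{\left(T,m \right)} = - 7 m T m + T = - 7 T m m + T = - 7 T m^{2} + T = T - 7 T m^{2}$)
$\left(-322 + X{\left(-13,-5 \right)}\right) \left(-266\right) = \left(-322 - 13 \left(1 - 7 \left(-5\right)^{2}\right)\right) \left(-266\right) = \left(-322 - 13 \left(1 - 175\right)\right) \left(-266\right) = \left(-322 - -2262\right) \left(-266\right) = \left(-322 + 2262\right) \left(-266\right) = 1940 \left(-266\right) = -516040$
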